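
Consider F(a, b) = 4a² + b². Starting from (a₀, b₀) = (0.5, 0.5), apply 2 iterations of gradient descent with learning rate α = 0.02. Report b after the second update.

∇F = (8a, 2b)
Step 1: at (0.5, 0.5), ∇F = (4, 1) → (0.5, 0.5) − 0.02·(4, 1) = (0.42, 0.48)
Step 2: at (0.42, 0.48), ∇F = (3.36, 0.96) → (0.42, 0.48) − 0.02·(3.36, 0.96) = (0.3528, 0.4608)
b = 0.4608

0.4608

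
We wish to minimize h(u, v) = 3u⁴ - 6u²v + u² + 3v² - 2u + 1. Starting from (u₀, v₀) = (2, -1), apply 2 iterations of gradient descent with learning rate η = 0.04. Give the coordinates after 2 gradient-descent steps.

∇h = (12u³ - 12uv + 2u - 2, -6u² + 6v)
Step 1: at (2, -1), ∇h = (122, -30) → (2, -1) − 0.04·(122, -30) = (-2.88, 0.2)
Step 2: at (-2.88, 0.2), ∇h = (-287.502464, -48.5664) → (-2.88, 0.2) − 0.04·(-287.502464, -48.5664) = (8.62009856, 2.142656)

(8.62009856, 2.142656)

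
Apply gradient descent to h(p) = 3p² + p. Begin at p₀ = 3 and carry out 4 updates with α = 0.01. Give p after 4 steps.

2.30570504

h′(p) = 6p + 1
Step 1: h′(3) = 19; p₁ = 3 − 0.01·19 = 2.81
Step 2: h′(2.81) = 17.86; p₂ = 2.81 − 0.01·17.86 = 2.6314
Step 3: h′(2.6314) = 16.7884; p₃ = 2.6314 − 0.01·16.7884 = 2.463516
Step 4: h′(2.463516) = 15.781096; p₄ = 2.463516 − 0.01·15.781096 = 2.30570504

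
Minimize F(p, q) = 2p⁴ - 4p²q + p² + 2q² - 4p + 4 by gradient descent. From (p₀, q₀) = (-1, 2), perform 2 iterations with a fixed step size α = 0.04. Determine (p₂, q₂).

∇F = (8p³ - 8pq + 2p - 4, -4p² + 4q)
Step 1: at (-1, 2), ∇F = (2, 4) → (-1, 2) − 0.04·(2, 4) = (-1.08, 1.84)
Step 2: at (-1.08, 1.84), ∇F = (-0.340096, 2.6944) → (-1.08, 1.84) − 0.04·(-0.340096, 2.6944) = (-1.06639616, 1.732224)

(-1.06639616, 1.732224)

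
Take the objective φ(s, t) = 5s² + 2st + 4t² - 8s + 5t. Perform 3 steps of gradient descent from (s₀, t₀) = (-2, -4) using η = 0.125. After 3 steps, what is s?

∇φ = (10s + 2t - 8, 2s + 8t + 5)
(s₁, t₁) = (-2, -4) − 0.125·(-36, -31) = (2.5, -0.125)
(s₂, t₂) = (2.5, -0.125) − 0.125·(16.75, 9) = (0.40625, -1.25)
(s₃, t₃) = (0.40625, -1.25) − 0.125·(-6.4375, -4.1875) = (1.2109375, -0.7265625)
s = 1.2109375

1.2109375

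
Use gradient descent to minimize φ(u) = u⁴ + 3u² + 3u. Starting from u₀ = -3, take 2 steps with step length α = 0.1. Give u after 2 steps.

-318.3228

φ′(u) = 4u³ + 6u + 3
u₁ = -3 − 0.1·(-123) = 9.3
u₂ = 9.3 − 0.1·3276.228 = -318.3228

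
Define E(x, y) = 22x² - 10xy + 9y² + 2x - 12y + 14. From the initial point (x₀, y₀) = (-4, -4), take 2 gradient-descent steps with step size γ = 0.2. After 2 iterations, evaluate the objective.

696174.3328

∇E = (44x - 10y + 2, -10x + 18y - 12)
Step 1: at (-4, -4), ∇E = (-134, -44) → (-4, -4) − 0.2·(-134, -44) = (22.8, 4.8)
Step 2: at (22.8, 4.8), ∇E = (957.2, -153.6) → (22.8, 4.8) − 0.2·(957.2, -153.6) = (-168.64, 35.52)
E(-168.64, 35.52) = 696174.3328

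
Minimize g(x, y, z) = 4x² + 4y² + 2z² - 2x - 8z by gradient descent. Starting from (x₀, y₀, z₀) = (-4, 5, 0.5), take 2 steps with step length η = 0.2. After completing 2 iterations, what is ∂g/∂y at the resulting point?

14.4

∇g = (8x - 2, 8y, 4z - 8)
(x₁, y₁, z₁) = (-4, 5, 0.5) − 0.2·(-34, 40, -6) = (2.8, -3, 1.7)
(x₂, y₂, z₂) = (2.8, -3, 1.7) − 0.2·(20.4, -24, -1.2) = (-1.28, 1.8, 1.94)
∂g/∂y at (-1.28, 1.8, 1.94) = 14.4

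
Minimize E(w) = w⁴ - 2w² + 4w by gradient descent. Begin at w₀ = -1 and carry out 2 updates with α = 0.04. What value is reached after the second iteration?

E′(w) = 4w³ - 4w + 4
w₁ = -1 − 0.04·4 = -1.16
w₂ = -1.16 − 0.04·2.396416 = -1.25585664

-1.25585664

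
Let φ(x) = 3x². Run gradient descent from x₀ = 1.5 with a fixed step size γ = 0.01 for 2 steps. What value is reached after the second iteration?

1.3254

φ′(x) = 6x
Step 1: φ′(1.5) = 9; x₁ = 1.5 − 0.01·9 = 1.41
Step 2: φ′(1.41) = 8.46; x₂ = 1.41 − 0.01·8.46 = 1.3254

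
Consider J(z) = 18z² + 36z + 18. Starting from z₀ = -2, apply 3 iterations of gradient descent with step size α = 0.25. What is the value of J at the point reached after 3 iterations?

4718592

J′(z) = 36z + 36
z₁ = -2 − 0.25·(-36) = 7
z₂ = 7 − 0.25·288 = -65
z₃ = -65 − 0.25·(-2304) = 511
J(511) = 4718592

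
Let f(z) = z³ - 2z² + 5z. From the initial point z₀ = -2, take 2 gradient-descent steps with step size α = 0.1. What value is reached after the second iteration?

-12.875

f′(z) = 3z² - 4z + 5
Step 1: f′(-2) = 25; z₁ = -2 − 0.1·25 = -4.5
Step 2: f′(-4.5) = 83.75; z₂ = -4.5 − 0.1·83.75 = -12.875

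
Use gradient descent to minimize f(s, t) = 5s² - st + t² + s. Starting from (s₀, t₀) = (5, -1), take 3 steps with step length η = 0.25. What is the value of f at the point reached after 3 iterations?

∇f = (10s - t + 1, -s + 2t)
(s₁, t₁) = (5, -1) − 0.25·(52, -7) = (-8, 0.75)
(s₂, t₂) = (-8, 0.75) − 0.25·(-79.75, 9.5) = (11.9375, -1.625)
(s₃, t₃) = (11.9375, -1.625) − 0.25·(122, -15.1875) = (-18.5625, 2.171875)
f(-18.5625, 2.171875) = 1749.302001953125

1749.302001953125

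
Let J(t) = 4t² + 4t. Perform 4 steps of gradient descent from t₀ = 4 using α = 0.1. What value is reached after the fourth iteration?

J′(t) = 8t + 4
Step 1: J′(4) = 36; t₁ = 4 − 0.1·36 = 0.4
Step 2: J′(0.4) = 7.2; t₂ = 0.4 − 0.1·7.2 = -0.32
Step 3: J′(-0.32) = 1.44; t₃ = -0.32 − 0.1·1.44 = -0.464
Step 4: J′(-0.464) = 0.288; t₄ = -0.464 − 0.1·0.288 = -0.4928

-0.4928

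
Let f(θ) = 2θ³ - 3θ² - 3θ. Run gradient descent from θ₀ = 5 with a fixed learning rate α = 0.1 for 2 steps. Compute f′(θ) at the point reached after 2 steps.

f′(θ) = 6θ² - 6θ - 3
θ₁ = 5 − 0.1·117 = -6.7
θ₂ = -6.7 − 0.1·306.54 = -37.354
f′(θ) at (-37.354) = 8593.051896

8593.051896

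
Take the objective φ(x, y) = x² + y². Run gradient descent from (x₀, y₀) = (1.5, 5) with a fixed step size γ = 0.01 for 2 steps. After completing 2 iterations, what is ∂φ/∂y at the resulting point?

∇φ = (2x, 2y)
Step 1: at (1.5, 5), ∇φ = (3, 10) → (1.5, 5) − 0.01·(3, 10) = (1.47, 4.9)
Step 2: at (1.47, 4.9), ∇φ = (2.94, 9.8) → (1.47, 4.9) − 0.01·(2.94, 9.8) = (1.4406, 4.802)
∂φ/∂y at (1.4406, 4.802) = 9.604

9.604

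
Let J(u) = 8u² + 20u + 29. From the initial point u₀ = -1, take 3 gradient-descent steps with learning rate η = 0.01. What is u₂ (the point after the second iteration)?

-1.0736

J′(u) = 16u + 20
u₁ = -1 − 0.01·4 = -1.04
u₂ = -1.04 − 0.01·3.36 = -1.0736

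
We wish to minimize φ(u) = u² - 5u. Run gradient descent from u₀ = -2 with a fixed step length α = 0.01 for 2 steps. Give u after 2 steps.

-1.8218

φ′(u) = 2u - 5
Step 1: φ′(-2) = -9; u₁ = -2 − 0.01·(-9) = -1.91
Step 2: φ′(-1.91) = -8.82; u₂ = -1.91 − 0.01·(-8.82) = -1.8218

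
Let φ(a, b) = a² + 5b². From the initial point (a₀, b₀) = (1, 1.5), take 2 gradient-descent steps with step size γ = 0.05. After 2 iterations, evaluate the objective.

∇φ = (2a, 10b)
(a₁, b₁) = (1, 1.5) − 0.05·(2, 15) = (0.9, 0.75)
(a₂, b₂) = (0.9, 0.75) − 0.05·(1.8, 7.5) = (0.81, 0.375)
φ(0.81, 0.375) = 1.359225

1.359225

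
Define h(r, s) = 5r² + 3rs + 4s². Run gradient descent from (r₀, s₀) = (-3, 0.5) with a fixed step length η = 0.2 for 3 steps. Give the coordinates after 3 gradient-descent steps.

∇h = (10r + 3s, 3r + 8s)
(r₁, s₁) = (-3, 0.5) − 0.2·(-28.5, -5) = (2.7, 1.5)
(r₂, s₂) = (2.7, 1.5) − 0.2·(31.5, 20.1) = (-3.6, -2.52)
(r₃, s₃) = (-3.6, -2.52) − 0.2·(-43.56, -30.96) = (5.112, 3.672)

(5.112, 3.672)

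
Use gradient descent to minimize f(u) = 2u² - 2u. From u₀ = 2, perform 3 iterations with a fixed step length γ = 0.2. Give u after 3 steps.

0.512

f′(u) = 4u - 2
Step 1: f′(2) = 6; u₁ = 2 − 0.2·6 = 0.8
Step 2: f′(0.8) = 1.2; u₂ = 0.8 − 0.2·1.2 = 0.56
Step 3: f′(0.56) = 0.24; u₃ = 0.56 − 0.2·0.24 = 0.512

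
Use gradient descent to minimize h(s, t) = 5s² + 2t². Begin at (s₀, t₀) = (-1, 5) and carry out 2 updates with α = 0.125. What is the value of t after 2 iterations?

1.25

∇h = (10s, 4t)
Step 1: at (-1, 5), ∇h = (-10, 20) → (-1, 5) − 0.125·(-10, 20) = (0.25, 2.5)
Step 2: at (0.25, 2.5), ∇h = (2.5, 10) → (0.25, 2.5) − 0.125·(2.5, 10) = (-0.0625, 1.25)
t = 1.25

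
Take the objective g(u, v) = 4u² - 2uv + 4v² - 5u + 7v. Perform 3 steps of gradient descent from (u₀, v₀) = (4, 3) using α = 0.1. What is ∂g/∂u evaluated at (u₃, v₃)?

1.408

∇g = (8u - 2v - 5, -2u + 8v + 7)
(u₁, v₁) = (4, 3) − 0.1·(21, 23) = (1.9, 0.7)
(u₂, v₂) = (1.9, 0.7) − 0.1·(8.8, 8.8) = (1.02, -0.18)
(u₃, v₃) = (1.02, -0.18) − 0.1·(3.52, 3.52) = (0.668, -0.532)
∂g/∂u at (0.668, -0.532) = 1.408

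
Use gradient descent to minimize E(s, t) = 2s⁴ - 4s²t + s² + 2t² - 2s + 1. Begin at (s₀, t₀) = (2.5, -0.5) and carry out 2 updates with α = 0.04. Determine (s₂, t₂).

(5.55504256, 1.946464)

∇E = (8s³ - 8st + 2s - 2, -4s² + 4t)
Step 1: at (2.5, -0.5), ∇E = (138, -27) → (2.5, -0.5) − 0.04·(138, -27) = (-3.02, 0.58)
Step 2: at (-3.02, 0.58), ∇E = (-214.376064, -34.1616) → (-3.02, 0.58) − 0.04·(-214.376064, -34.1616) = (5.55504256, 1.946464)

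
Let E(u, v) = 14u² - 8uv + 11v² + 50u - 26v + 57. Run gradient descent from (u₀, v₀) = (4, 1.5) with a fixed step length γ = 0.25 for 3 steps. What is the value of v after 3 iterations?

∇E = (28u - 8v + 50, -8u + 22v - 26)
(u₁, v₁) = (4, 1.5) − 0.25·(150, -25) = (-33.5, 7.75)
(u₂, v₂) = (-33.5, 7.75) − 0.25·(-950, 412.5) = (204, -95.375)
(u₃, v₃) = (204, -95.375) − 0.25·(6525, -3756.25) = (-1427.25, 843.6875)
v = 843.6875

843.6875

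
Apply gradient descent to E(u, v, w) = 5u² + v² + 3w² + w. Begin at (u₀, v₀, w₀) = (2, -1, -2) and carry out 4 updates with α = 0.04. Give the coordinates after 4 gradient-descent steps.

(0.2592, -0.71639296, -0.77830656)

∇E = (10u, 2v, 6w + 1)
(u₁, v₁, w₁) = (2, -1, -2) − 0.04·(20, -2, -11) = (1.2, -0.92, -1.56)
(u₂, v₂, w₂) = (1.2, -0.92, -1.56) − 0.04·(12, -1.84, -8.36) = (0.72, -0.8464, -1.2256)
(u₃, v₃, w₃) = (0.72, -0.8464, -1.2256) − 0.04·(7.2, -1.6928, -6.3536) = (0.432, -0.778688, -0.971456)
(u₄, v₄, w₄) = (0.432, -0.778688, -0.971456) − 0.04·(4.32, -1.557376, -4.828736) = (0.2592, -0.71639296, -0.77830656)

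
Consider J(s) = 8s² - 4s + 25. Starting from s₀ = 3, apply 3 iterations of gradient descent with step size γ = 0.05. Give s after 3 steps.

J′(s) = 16s - 4
Step 1: J′(3) = 44; s₁ = 3 − 0.05·44 = 0.8
Step 2: J′(0.8) = 8.8; s₂ = 0.8 − 0.05·8.8 = 0.36
Step 3: J′(0.36) = 1.76; s₃ = 0.36 − 0.05·1.76 = 0.272

0.272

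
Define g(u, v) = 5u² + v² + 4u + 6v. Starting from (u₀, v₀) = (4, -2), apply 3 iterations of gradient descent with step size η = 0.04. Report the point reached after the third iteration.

∇g = (10u + 4, 2v + 6)
(u₁, v₁) = (4, -2) − 0.04·(44, 2) = (2.24, -2.08)
(u₂, v₂) = (2.24, -2.08) − 0.04·(26.4, 1.84) = (1.184, -2.1536)
(u₃, v₃) = (1.184, -2.1536) − 0.04·(15.84, 1.6928) = (0.5504, -2.221312)

(0.5504, -2.221312)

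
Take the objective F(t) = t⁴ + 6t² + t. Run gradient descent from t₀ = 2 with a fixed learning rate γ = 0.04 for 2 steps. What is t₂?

-0.18208768

F′(t) = 4t³ + 12t + 1
t₁ = 2 − 0.04·57 = -0.28
t₂ = -0.28 − 0.04·(-2.447808) = -0.18208768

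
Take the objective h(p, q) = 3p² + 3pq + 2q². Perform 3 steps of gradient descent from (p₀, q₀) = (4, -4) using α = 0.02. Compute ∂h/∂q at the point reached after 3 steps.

∇h = (6p + 3q, 3p + 4q)
Step 1: at (4, -4), ∇h = (12, -4) → (4, -4) − 0.02·(12, -4) = (3.76, -3.92)
Step 2: at (3.76, -3.92), ∇h = (10.8, -4.4) → (3.76, -3.92) − 0.02·(10.8, -4.4) = (3.544, -3.832)
Step 3: at (3.544, -3.832), ∇h = (9.768, -4.696) → (3.544, -3.832) − 0.02·(9.768, -4.696) = (3.34864, -3.73808)
∂h/∂q at (3.34864, -3.73808) = -4.9064

-4.9064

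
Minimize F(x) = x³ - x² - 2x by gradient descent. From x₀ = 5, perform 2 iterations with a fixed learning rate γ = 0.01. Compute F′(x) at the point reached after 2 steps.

35.926210761147

F′(x) = 3x² - 2x - 2
x₁ = 5 − 0.01·63 = 4.37
x₂ = 4.37 − 0.01·46.5507 = 3.904493
F′(x) at (3.904493) = 35.926210761147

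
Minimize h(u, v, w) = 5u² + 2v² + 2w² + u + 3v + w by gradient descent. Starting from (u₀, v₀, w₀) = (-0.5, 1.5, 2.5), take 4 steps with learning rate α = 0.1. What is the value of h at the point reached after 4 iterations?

∇h = (10u + 1, 4v + 3, 4w + 1)
Step 1: at (-0.5, 1.5, 2.5), ∇h = (-4, 9, 11) → (-0.5, 1.5, 2.5) − 0.1·(-4, 9, 11) = (-0.1, 0.6, 1.4)
Step 2: at (-0.1, 0.6, 1.4), ∇h = (0, 5.4, 6.6) → (-0.1, 0.6, 1.4) − 0.1·(0, 5.4, 6.6) = (-0.1, 0.06, 0.74)
Step 3: at (-0.1, 0.06, 0.74), ∇h = (0, 3.24, 3.96) → (-0.1, 0.06, 0.74) − 0.1·(0, 3.24, 3.96) = (-0.1, -0.264, 0.344)
Step 4: at (-0.1, -0.264, 0.344), ∇h = (0, 1.944, 2.376) → (-0.1, -0.264, 0.344) − 0.1·(0, 1.944, 2.376) = (-0.1, -0.4584, 0.1064)
h(-0.1, -0.4584, 0.1064) = -0.87589696

-0.87589696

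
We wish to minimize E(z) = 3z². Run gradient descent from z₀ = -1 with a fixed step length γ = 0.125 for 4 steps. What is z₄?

E′(z) = 6z
z₁ = -1 − 0.125·(-6) = -0.25
z₂ = -0.25 − 0.125·(-1.5) = -0.0625
z₃ = -0.0625 − 0.125·(-0.375) = -0.015625
z₄ = -0.015625 − 0.125·(-0.09375) = -0.00390625

-0.00390625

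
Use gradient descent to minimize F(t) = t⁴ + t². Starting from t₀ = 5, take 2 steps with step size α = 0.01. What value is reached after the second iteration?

F′(t) = 4t³ + 2t
t₁ = 5 − 0.01·510 = -0.1
t₂ = -0.1 − 0.01·(-0.204) = -0.09796

-0.09796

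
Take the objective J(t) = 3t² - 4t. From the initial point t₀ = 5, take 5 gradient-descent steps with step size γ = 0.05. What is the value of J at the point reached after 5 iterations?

J′(t) = 6t - 4
Step 1: J′(5) = 26; t₁ = 5 − 0.05·26 = 3.7
Step 2: J′(3.7) = 18.2; t₂ = 3.7 − 0.05·18.2 = 2.79
Step 3: J′(2.79) = 12.74; t₃ = 2.79 − 0.05·12.74 = 2.153
Step 4: J′(2.153) = 8.918; t₄ = 2.153 − 0.05·8.918 = 1.7071
Step 5: J′(1.7071) = 6.2426; t₅ = 1.7071 − 0.05·6.2426 = 1.39497
J(1.39497) = 0.2579439027

0.2579439027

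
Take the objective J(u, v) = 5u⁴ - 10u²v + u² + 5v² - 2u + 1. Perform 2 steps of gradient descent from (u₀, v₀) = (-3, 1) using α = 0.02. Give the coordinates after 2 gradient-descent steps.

∇J = (20u³ - 20uv + 2u - 2, -10u² + 10v)
Step 1: at (-3, 1), ∇J = (-488, -80) → (-3, 1) − 0.02·(-488, -80) = (6.76, 2.6)
Step 2: at (6.76, 2.6), ∇J = (5838.31552, -430.976) → (6.76, 2.6) − 0.02·(5838.31552, -430.976) = (-110.0063104, 11.21952)

(-110.0063104, 11.21952)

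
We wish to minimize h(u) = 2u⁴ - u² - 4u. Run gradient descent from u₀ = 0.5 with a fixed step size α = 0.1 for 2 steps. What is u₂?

h′(u) = 8u³ - 2u - 4
u₁ = 0.5 − 0.1·(-4) = 0.9
u₂ = 0.9 − 0.1·0.032 = 0.8968

0.8968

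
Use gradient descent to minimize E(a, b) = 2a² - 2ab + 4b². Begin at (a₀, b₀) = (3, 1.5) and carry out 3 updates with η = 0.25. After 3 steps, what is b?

-0.375

∇E = (4a - 2b, -2a + 8b)
Step 1: at (3, 1.5), ∇E = (9, 6) → (3, 1.5) − 0.25·(9, 6) = (0.75, 0)
Step 2: at (0.75, 0), ∇E = (3, -1.5) → (0.75, 0) − 0.25·(3, -1.5) = (0, 0.375)
Step 3: at (0, 0.375), ∇E = (-0.75, 3) → (0, 0.375) − 0.25·(-0.75, 3) = (0.1875, -0.375)
b = -0.375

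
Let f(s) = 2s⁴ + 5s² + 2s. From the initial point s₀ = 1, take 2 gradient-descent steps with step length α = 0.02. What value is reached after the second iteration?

f′(s) = 8s³ + 10s + 2
Step 1: f′(1) = 20; s₁ = 1 − 0.02·20 = 0.6
Step 2: f′(0.6) = 9.728; s₂ = 0.6 − 0.02·9.728 = 0.40544

0.40544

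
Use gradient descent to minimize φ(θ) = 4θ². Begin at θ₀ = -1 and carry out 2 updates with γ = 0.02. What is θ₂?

φ′(θ) = 8θ
θ₁ = -1 − 0.02·(-8) = -0.84
θ₂ = -0.84 − 0.02·(-6.72) = -0.7056

-0.7056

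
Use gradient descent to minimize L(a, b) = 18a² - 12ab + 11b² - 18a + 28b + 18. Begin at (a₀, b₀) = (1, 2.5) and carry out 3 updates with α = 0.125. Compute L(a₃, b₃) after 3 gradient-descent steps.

168148.07684326171875

∇L = (36a - 12b - 18, -12a + 22b + 28)
(a₁, b₁) = (1, 2.5) − 0.125·(-12, 71) = (2.5, -6.375)
(a₂, b₂) = (2.5, -6.375) − 0.125·(148.5, -142.25) = (-16.0625, 11.40625)
(a₃, b₃) = (-16.0625, 11.40625) − 0.125·(-733.125, 471.6875) = (75.578125, -47.5546875)
L(75.578125, -47.5546875) = 168148.07684326171875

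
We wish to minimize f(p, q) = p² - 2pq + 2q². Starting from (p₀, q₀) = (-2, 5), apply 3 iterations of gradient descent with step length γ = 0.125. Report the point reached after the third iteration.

(0.46875, 0.546875)

∇f = (2p - 2q, -2p + 4q)
(p₁, q₁) = (-2, 5) − 0.125·(-14, 24) = (-0.25, 2)
(p₂, q₂) = (-0.25, 2) − 0.125·(-4.5, 8.5) = (0.3125, 0.9375)
(p₃, q₃) = (0.3125, 0.9375) − 0.125·(-1.25, 3.125) = (0.46875, 0.546875)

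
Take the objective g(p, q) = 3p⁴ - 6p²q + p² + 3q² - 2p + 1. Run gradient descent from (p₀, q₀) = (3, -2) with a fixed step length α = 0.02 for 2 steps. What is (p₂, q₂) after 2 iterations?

(26.056, 2.4016)

∇g = (12p³ - 12pq + 2p - 2, -6p² + 6q)
(p₁, q₁) = (3, -2) − 0.02·(400, -66) = (-5, -0.68)
(p₂, q₂) = (-5, -0.68) − 0.02·(-1552.8, -154.08) = (26.056, 2.4016)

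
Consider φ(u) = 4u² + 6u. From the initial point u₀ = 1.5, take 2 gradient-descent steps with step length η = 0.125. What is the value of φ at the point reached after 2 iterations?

φ′(u) = 8u + 6
u₁ = 1.5 − 0.125·18 = -0.75
u₂ = -0.75 − 0.125·0 = -0.75
φ(-0.75) = -2.25

-2.25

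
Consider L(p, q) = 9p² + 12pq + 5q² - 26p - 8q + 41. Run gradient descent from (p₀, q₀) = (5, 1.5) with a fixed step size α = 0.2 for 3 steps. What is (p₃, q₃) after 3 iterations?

(-257.704, -191.42)

∇L = (18p + 12q - 26, 12p + 10q - 8)
(p₁, q₁) = (5, 1.5) − 0.2·(82, 67) = (-11.4, -11.9)
(p₂, q₂) = (-11.4, -11.9) − 0.2·(-374, -263.8) = (63.4, 40.86)
(p₃, q₃) = (63.4, 40.86) − 0.2·(1605.52, 1161.4) = (-257.704, -191.42)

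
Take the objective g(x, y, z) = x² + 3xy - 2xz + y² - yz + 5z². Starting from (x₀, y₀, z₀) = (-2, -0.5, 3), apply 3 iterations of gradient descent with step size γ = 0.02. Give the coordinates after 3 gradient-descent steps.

(-1.446264, 0.000576, 1.350696)

∇g = (2x + 3y - 2z, 3x + 2y - z, -2x - y + 10z)
Step 1: at (-2, -0.5, 3), ∇g = (-11.5, -10, 34.5) → (-2, -0.5, 3) − 0.02·(-11.5, -10, 34.5) = (-1.77, -0.3, 2.31)
Step 2: at (-1.77, -0.3, 2.31), ∇g = (-9.06, -8.22, 26.94) → (-1.77, -0.3, 2.31) − 0.02·(-9.06, -8.22, 26.94) = (-1.5888, -0.1356, 1.7712)
Step 3: at (-1.5888, -0.1356, 1.7712), ∇g = (-7.1268, -6.8088, 21.0252) → (-1.5888, -0.1356, 1.7712) − 0.02·(-7.1268, -6.8088, 21.0252) = (-1.446264, 0.000576, 1.350696)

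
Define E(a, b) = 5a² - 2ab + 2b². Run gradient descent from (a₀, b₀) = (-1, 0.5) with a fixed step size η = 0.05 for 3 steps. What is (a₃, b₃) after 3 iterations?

(-0.078, 0.1365)

∇E = (10a - 2b, -2a + 4b)
Step 1: at (-1, 0.5), ∇E = (-11, 4) → (-1, 0.5) − 0.05·(-11, 4) = (-0.45, 0.3)
Step 2: at (-0.45, 0.3), ∇E = (-5.1, 2.1) → (-0.45, 0.3) − 0.05·(-5.1, 2.1) = (-0.195, 0.195)
Step 3: at (-0.195, 0.195), ∇E = (-2.34, 1.17) → (-0.195, 0.195) − 0.05·(-2.34, 1.17) = (-0.078, 0.1365)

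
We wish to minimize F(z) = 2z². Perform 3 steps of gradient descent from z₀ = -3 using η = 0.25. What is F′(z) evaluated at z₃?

0

F′(z) = 4z
z₁ = -3 − 0.25·(-12) = 0
z₂ = 0 − 0.25·0 = 0
z₃ = 0 − 0.25·0 = 0
F′(z) at (0) = 0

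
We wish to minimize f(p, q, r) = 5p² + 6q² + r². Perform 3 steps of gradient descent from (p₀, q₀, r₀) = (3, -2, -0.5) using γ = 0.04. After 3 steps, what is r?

∇f = (10p, 12q, 2r)
Step 1: at (3, -2, -0.5), ∇f = (30, -24, -1) → (3, -2, -0.5) − 0.04·(30, -24, -1) = (1.8, -1.04, -0.46)
Step 2: at (1.8, -1.04, -0.46), ∇f = (18, -12.48, -0.92) → (1.8, -1.04, -0.46) − 0.04·(18, -12.48, -0.92) = (1.08, -0.5408, -0.4232)
Step 3: at (1.08, -0.5408, -0.4232), ∇f = (10.8, -6.4896, -0.8464) → (1.08, -0.5408, -0.4232) − 0.04·(10.8, -6.4896, -0.8464) = (0.648, -0.281216, -0.389344)
r = -0.389344

-0.389344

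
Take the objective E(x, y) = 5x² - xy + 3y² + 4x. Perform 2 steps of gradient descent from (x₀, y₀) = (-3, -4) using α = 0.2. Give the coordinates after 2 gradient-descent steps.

(-2.16, 0.24)

∇E = (10x - y + 4, -x + 6y)
(x₁, y₁) = (-3, -4) − 0.2·(-22, -21) = (1.4, 0.2)
(x₂, y₂) = (1.4, 0.2) − 0.2·(17.8, -0.2) = (-2.16, 0.24)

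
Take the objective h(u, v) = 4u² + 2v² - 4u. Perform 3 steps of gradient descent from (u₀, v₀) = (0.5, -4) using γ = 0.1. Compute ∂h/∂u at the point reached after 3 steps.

∇h = (8u - 4, 4v)
(u₁, v₁) = (0.5, -4) − 0.1·(0, -16) = (0.5, -2.4)
(u₂, v₂) = (0.5, -2.4) − 0.1·(0, -9.6) = (0.5, -1.44)
(u₃, v₃) = (0.5, -1.44) − 0.1·(0, -5.76) = (0.5, -0.864)
∂h/∂u at (0.5, -0.864) = 0

0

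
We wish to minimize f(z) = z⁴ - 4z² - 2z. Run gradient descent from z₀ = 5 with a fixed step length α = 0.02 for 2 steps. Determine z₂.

f′(z) = 4z³ - 8z - 2
Step 1: f′(5) = 458; z₁ = 5 − 0.02·458 = -4.16
Step 2: f′(-4.16) = -256.685184; z₂ = -4.16 − 0.02·(-256.685184) = 0.97370368

0.97370368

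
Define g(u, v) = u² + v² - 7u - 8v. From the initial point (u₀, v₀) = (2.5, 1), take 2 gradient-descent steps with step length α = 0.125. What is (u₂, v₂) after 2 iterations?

∇g = (2u - 7, 2v - 8)
(u₁, v₁) = (2.5, 1) − 0.125·(-2, -6) = (2.75, 1.75)
(u₂, v₂) = (2.75, 1.75) − 0.125·(-1.5, -4.5) = (2.9375, 2.3125)

(2.9375, 2.3125)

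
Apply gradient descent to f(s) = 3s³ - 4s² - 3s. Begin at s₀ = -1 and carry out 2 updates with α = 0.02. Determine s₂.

f′(s) = 9s² - 8s - 3
s₁ = -1 − 0.02·14 = -1.28
s₂ = -1.28 − 0.02·21.9856 = -1.719712

-1.719712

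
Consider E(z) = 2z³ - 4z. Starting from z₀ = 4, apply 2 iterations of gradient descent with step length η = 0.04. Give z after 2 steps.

0.455424

E′(z) = 6z² - 4
z₁ = 4 − 0.04·92 = 0.32
z₂ = 0.32 − 0.04·(-3.3856) = 0.455424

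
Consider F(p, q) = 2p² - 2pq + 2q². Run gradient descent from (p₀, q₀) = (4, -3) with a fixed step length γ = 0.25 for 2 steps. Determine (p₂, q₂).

(1, -0.75)

∇F = (4p - 2q, -2p + 4q)
(p₁, q₁) = (4, -3) − 0.25·(22, -20) = (-1.5, 2)
(p₂, q₂) = (-1.5, 2) − 0.25·(-10, 11) = (1, -0.75)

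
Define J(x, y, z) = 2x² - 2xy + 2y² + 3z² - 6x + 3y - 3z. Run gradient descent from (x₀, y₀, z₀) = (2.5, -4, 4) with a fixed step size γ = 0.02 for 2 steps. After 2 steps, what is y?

-3.3184

∇J = (4x - 2y - 6, -2x + 4y + 3, 6z - 3)
Step 1: at (2.5, -4, 4), ∇J = (12, -18, 21) → (2.5, -4, 4) − 0.02·(12, -18, 21) = (2.26, -3.64, 3.58)
Step 2: at (2.26, -3.64, 3.58), ∇J = (10.32, -16.08, 18.48) → (2.26, -3.64, 3.58) − 0.02·(10.32, -16.08, 18.48) = (2.0536, -3.3184, 3.2104)
y = -3.3184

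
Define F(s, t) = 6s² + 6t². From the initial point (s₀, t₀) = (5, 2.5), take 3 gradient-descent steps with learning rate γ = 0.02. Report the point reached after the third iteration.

∇F = (12s, 12t)
(s₁, t₁) = (5, 2.5) − 0.02·(60, 30) = (3.8, 1.9)
(s₂, t₂) = (3.8, 1.9) − 0.02·(45.6, 22.8) = (2.888, 1.444)
(s₃, t₃) = (2.888, 1.444) − 0.02·(34.656, 17.328) = (2.19488, 1.09744)

(2.19488, 1.09744)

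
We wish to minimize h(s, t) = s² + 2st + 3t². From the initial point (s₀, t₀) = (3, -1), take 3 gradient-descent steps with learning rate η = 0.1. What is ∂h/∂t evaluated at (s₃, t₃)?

∇h = (2s + 2t, 2s + 6t)
(s₁, t₁) = (3, -1) − 0.1·(4, 0) = (2.6, -1)
(s₂, t₂) = (2.6, -1) − 0.1·(3.2, -0.8) = (2.28, -0.92)
(s₃, t₃) = (2.28, -0.92) − 0.1·(2.72, -0.96) = (2.008, -0.824)
∂h/∂t at (2.008, -0.824) = -0.928

-0.928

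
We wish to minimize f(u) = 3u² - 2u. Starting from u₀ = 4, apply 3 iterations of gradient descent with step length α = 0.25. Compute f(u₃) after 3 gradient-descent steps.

f′(u) = 6u - 2
Step 1: f′(4) = 22; u₁ = 4 − 0.25·22 = -1.5
Step 2: f′(-1.5) = -11; u₂ = -1.5 − 0.25·(-11) = 1.25
Step 3: f′(1.25) = 5.5; u₃ = 1.25 − 0.25·5.5 = -0.125
f(-0.125) = 0.296875

0.296875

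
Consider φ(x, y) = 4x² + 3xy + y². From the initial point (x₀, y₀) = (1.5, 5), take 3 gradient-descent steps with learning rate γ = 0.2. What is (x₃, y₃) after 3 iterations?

∇φ = (8x + 3y, 3x + 2y)
Step 1: at (1.5, 5), ∇φ = (27, 14.5) → (1.5, 5) − 0.2·(27, 14.5) = (-3.9, 2.1)
Step 2: at (-3.9, 2.1), ∇φ = (-24.9, -7.5) → (-3.9, 2.1) − 0.2·(-24.9, -7.5) = (1.08, 3.6)
Step 3: at (1.08, 3.6), ∇φ = (19.44, 10.44) → (1.08, 3.6) − 0.2·(19.44, 10.44) = (-2.808, 1.512)

(-2.808, 1.512)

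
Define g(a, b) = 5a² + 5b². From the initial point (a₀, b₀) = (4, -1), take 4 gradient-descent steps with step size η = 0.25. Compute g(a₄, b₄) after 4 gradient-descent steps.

∇g = (10a, 10b)
(a₁, b₁) = (4, -1) − 0.25·(40, -10) = (-6, 1.5)
(a₂, b₂) = (-6, 1.5) − 0.25·(-60, 15) = (9, -2.25)
(a₃, b₃) = (9, -2.25) − 0.25·(90, -22.5) = (-13.5, 3.375)
(a₄, b₄) = (-13.5, 3.375) − 0.25·(-135, 33.75) = (20.25, -5.0625)
g(20.25, -5.0625) = 2178.45703125

2178.45703125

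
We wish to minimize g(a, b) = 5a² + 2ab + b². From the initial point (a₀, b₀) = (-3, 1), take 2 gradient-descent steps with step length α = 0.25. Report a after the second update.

-7

∇g = (10a + 2b, 2a + 2b)
(a₁, b₁) = (-3, 1) − 0.25·(-28, -4) = (4, 2)
(a₂, b₂) = (4, 2) − 0.25·(44, 12) = (-7, -1)
a = -7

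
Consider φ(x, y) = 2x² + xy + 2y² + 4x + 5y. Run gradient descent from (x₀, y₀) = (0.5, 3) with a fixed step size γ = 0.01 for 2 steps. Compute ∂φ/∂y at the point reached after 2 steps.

∇φ = (4x + y + 4, x + 4y + 5)
(x₁, y₁) = (0.5, 3) − 0.01·(9, 17.5) = (0.41, 2.825)
(x₂, y₂) = (0.41, 2.825) − 0.01·(8.465, 16.71) = (0.32535, 2.6579)
∂φ/∂y at (0.32535, 2.6579) = 15.95695

15.95695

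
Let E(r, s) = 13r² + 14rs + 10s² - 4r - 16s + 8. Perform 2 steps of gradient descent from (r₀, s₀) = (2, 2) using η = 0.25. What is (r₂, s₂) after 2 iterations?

∇E = (26r + 14s - 4, 14r + 20s - 16)
Step 1: at (2, 2), ∇E = (76, 52) → (2, 2) − 0.25·(76, 52) = (-17, -11)
Step 2: at (-17, -11), ∇E = (-600, -474) → (-17, -11) − 0.25·(-600, -474) = (133, 107.5)

(133, 107.5)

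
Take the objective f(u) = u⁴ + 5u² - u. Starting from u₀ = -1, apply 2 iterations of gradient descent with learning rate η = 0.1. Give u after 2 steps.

f′(u) = 4u³ + 10u - 1
Step 1: f′(-1) = -15; u₁ = -1 − 0.1·(-15) = 0.5
Step 2: f′(0.5) = 4.5; u₂ = 0.5 − 0.1·4.5 = 0.05

0.05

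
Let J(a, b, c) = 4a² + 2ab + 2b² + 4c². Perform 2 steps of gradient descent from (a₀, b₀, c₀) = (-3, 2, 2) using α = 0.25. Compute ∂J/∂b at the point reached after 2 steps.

∇J = (8a + 2b, 2a + 4b, 8c)
(a₁, b₁, c₁) = (-3, 2, 2) − 0.25·(-20, 2, 16) = (2, 1.5, -2)
(a₂, b₂, c₂) = (2, 1.5, -2) − 0.25·(19, 10, -16) = (-2.75, -1, 2)
∂J/∂b at (-2.75, -1, 2) = -9.5

-9.5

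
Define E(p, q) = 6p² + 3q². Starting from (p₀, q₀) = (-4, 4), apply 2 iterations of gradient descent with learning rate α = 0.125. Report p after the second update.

-1

∇E = (12p, 6q)
Step 1: at (-4, 4), ∇E = (-48, 24) → (-4, 4) − 0.125·(-48, 24) = (2, 1)
Step 2: at (2, 1), ∇E = (24, 6) → (2, 1) − 0.125·(24, 6) = (-1, 0.25)
p = -1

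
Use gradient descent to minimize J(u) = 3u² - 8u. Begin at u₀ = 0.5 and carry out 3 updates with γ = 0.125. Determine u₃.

1.3203125

J′(u) = 6u - 8
Step 1: J′(0.5) = -5; u₁ = 0.5 − 0.125·(-5) = 1.125
Step 2: J′(1.125) = -1.25; u₂ = 1.125 − 0.125·(-1.25) = 1.28125
Step 3: J′(1.28125) = -0.3125; u₃ = 1.28125 − 0.125·(-0.3125) = 1.3203125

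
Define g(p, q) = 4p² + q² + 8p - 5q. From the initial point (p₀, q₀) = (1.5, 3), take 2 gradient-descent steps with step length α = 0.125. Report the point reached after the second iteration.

∇g = (8p + 8, 2q - 5)
(p₁, q₁) = (1.5, 3) − 0.125·(20, 1) = (-1, 2.875)
(p₂, q₂) = (-1, 2.875) − 0.125·(0, 0.75) = (-1, 2.78125)

(-1, 2.78125)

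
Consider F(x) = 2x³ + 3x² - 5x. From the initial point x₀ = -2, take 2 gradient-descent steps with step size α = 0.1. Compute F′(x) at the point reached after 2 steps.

F′(x) = 6x² + 6x - 5
x₁ = -2 − 0.1·7 = -2.7
x₂ = -2.7 − 0.1·22.54 = -4.954
F′(x) at (-4.954) = 112.528696

112.528696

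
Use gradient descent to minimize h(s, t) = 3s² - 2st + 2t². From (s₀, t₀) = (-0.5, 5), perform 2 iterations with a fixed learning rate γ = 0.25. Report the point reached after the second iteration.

(-1.5, 1.375)

∇h = (6s - 2t, -2s + 4t)
(s₁, t₁) = (-0.5, 5) − 0.25·(-13, 21) = (2.75, -0.25)
(s₂, t₂) = (2.75, -0.25) − 0.25·(17, -6.5) = (-1.5, 1.375)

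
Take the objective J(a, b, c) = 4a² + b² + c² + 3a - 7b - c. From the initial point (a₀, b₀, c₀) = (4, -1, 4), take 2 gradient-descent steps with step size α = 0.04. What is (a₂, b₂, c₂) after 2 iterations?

∇J = (8a + 3, 2b - 7, 2c - 1)
(a₁, b₁, c₁) = (4, -1, 4) − 0.04·(35, -9, 7) = (2.6, -0.64, 3.72)
(a₂, b₂, c₂) = (2.6, -0.64, 3.72) − 0.04·(23.8, -8.28, 6.44) = (1.648, -0.3088, 3.4624)

(1.648, -0.3088, 3.4624)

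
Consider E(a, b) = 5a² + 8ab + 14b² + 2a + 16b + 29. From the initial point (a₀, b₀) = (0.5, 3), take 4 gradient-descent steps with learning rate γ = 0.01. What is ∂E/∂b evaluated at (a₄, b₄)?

∇E = (10a + 8b + 2, 8a + 28b + 16)
Step 1: at (0.5, 3), ∇E = (31, 104) → (0.5, 3) − 0.01·(31, 104) = (0.19, 1.96)
Step 2: at (0.19, 1.96), ∇E = (19.58, 72.4) → (0.19, 1.96) − 0.01·(19.58, 72.4) = (-0.0058, 1.236)
Step 3: at (-0.0058, 1.236), ∇E = (11.83, 50.5616) → (-0.0058, 1.236) − 0.01·(11.83, 50.5616) = (-0.1241, 0.730384)
Step 4: at (-0.1241, 0.730384), ∇E = (6.602072, 35.457952) → (-0.1241, 0.730384) − 0.01·(6.602072, 35.457952) = (-0.19012072, 0.37580448)
∂E/∂b at (-0.19012072, 0.37580448) = 25.00155968

25.00155968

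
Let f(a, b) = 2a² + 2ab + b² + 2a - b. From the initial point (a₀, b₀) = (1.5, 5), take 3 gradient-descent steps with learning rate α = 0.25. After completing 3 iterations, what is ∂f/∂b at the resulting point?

∇f = (4a + 2b + 2, 2a + 2b - 1)
(a₁, b₁) = (1.5, 5) − 0.25·(18, 12) = (-3, 2)
(a₂, b₂) = (-3, 2) − 0.25·(-6, -3) = (-1.5, 2.75)
(a₃, b₃) = (-1.5, 2.75) − 0.25·(1.5, 1.5) = (-1.875, 2.375)
∂f/∂b at (-1.875, 2.375) = 0

0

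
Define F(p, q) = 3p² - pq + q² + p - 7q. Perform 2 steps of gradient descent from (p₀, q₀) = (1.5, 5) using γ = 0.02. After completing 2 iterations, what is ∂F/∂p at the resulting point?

∇F = (6p - q + 1, -p + 2q - 7)
(p₁, q₁) = (1.5, 5) − 0.02·(5, 1.5) = (1.4, 4.97)
(p₂, q₂) = (1.4, 4.97) − 0.02·(4.43, 1.54) = (1.3114, 4.9392)
∂F/∂p at (1.3114, 4.9392) = 3.9292

3.9292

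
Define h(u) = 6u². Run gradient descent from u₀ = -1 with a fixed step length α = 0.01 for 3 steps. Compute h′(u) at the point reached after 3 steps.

h′(u) = 12u
Step 1: h′(-1) = -12; u₁ = -1 − 0.01·(-12) = -0.88
Step 2: h′(-0.88) = -10.56; u₂ = -0.88 − 0.01·(-10.56) = -0.7744
Step 3: h′(-0.7744) = -9.2928; u₃ = -0.7744 − 0.01·(-9.2928) = -0.681472
h′(u) at (-0.681472) = -8.177664

-8.177664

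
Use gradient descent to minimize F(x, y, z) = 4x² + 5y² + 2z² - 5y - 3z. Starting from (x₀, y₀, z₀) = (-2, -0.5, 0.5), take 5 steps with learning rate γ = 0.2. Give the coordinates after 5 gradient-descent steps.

(0.15552, 1.5, 0.74992)

∇F = (8x, 10y - 5, 4z - 3)
(x₁, y₁, z₁) = (-2, -0.5, 0.5) − 0.2·(-16, -10, -1) = (1.2, 1.5, 0.7)
(x₂, y₂, z₂) = (1.2, 1.5, 0.7) − 0.2·(9.6, 10, -0.2) = (-0.72, -0.5, 0.74)
(x₃, y₃, z₃) = (-0.72, -0.5, 0.74) − 0.2·(-5.76, -10, -0.04) = (0.432, 1.5, 0.748)
(x₄, y₄, z₄) = (0.432, 1.5, 0.748) − 0.2·(3.456, 10, -0.008) = (-0.2592, -0.5, 0.7496)
(x₅, y₅, z₅) = (-0.2592, -0.5, 0.7496) − 0.2·(-2.0736, -10, -0.0016) = (0.15552, 1.5, 0.74992)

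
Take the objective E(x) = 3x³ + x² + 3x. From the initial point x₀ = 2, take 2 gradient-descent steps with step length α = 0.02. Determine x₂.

E′(x) = 9x² + 2x + 3
Step 1: E′(2) = 43; x₁ = 2 − 0.02·43 = 1.14
Step 2: E′(1.14) = 16.9764; x₂ = 1.14 − 0.02·16.9764 = 0.800472

0.800472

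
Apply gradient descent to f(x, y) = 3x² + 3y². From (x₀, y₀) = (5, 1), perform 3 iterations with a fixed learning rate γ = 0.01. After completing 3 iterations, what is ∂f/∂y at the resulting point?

4.983504

∇f = (6x, 6y)
Step 1: at (5, 1), ∇f = (30, 6) → (5, 1) − 0.01·(30, 6) = (4.7, 0.94)
Step 2: at (4.7, 0.94), ∇f = (28.2, 5.64) → (4.7, 0.94) − 0.01·(28.2, 5.64) = (4.418, 0.8836)
Step 3: at (4.418, 0.8836), ∇f = (26.508, 5.3016) → (4.418, 0.8836) − 0.01·(26.508, 5.3016) = (4.15292, 0.830584)
∂f/∂y at (4.15292, 0.830584) = 4.983504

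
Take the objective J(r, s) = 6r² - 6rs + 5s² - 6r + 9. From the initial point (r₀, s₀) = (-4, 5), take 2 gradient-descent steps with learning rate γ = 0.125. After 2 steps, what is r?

-5.6875

∇J = (12r - 6s - 6, -6r + 10s)
(r₁, s₁) = (-4, 5) − 0.125·(-84, 74) = (6.5, -4.25)
(r₂, s₂) = (6.5, -4.25) − 0.125·(97.5, -81.5) = (-5.6875, 5.9375)
r = -5.6875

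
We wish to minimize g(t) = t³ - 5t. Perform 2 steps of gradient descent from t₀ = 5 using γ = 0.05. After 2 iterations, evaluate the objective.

-4.244341796875

g′(t) = 3t² - 5
Step 1: g′(5) = 70; t₁ = 5 − 0.05·70 = 1.5
Step 2: g′(1.5) = 1.75; t₂ = 1.5 − 0.05·1.75 = 1.4125
g(1.4125) = -4.244341796875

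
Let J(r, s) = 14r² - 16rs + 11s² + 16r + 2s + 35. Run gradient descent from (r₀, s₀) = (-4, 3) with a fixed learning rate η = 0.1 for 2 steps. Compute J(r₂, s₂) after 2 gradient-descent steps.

44162.304

∇J = (28r - 16s + 16, -16r + 22s + 2)
Step 1: at (-4, 3), ∇J = (-144, 132) → (-4, 3) − 0.1·(-144, 132) = (10.4, -10.2)
Step 2: at (10.4, -10.2), ∇J = (470.4, -388.8) → (10.4, -10.2) − 0.1·(470.4, -388.8) = (-36.64, 28.68)
J(-36.64, 28.68) = 44162.304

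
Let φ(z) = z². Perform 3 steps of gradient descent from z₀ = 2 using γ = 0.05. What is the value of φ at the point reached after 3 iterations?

2.125764

φ′(z) = 2z
z₁ = 2 − 0.05·4 = 1.8
z₂ = 1.8 − 0.05·3.6 = 1.62
z₃ = 1.62 − 0.05·3.24 = 1.458
φ(1.458) = 2.125764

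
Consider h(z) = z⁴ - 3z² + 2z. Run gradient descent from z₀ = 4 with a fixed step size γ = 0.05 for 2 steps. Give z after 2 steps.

h′(z) = 4z³ - 6z + 2
z₁ = 4 − 0.05·234 = -7.7
z₂ = -7.7 − 0.05·(-1777.932) = 81.1966

81.1966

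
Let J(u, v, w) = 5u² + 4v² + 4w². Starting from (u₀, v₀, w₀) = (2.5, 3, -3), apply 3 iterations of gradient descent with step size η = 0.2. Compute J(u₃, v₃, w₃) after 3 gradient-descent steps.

34.609232

∇J = (10u, 8v, 8w)
Step 1: at (2.5, 3, -3), ∇J = (25, 24, -24) → (2.5, 3, -3) − 0.2·(25, 24, -24) = (-2.5, -1.8, 1.8)
Step 2: at (-2.5, -1.8, 1.8), ∇J = (-25, -14.4, 14.4) → (-2.5, -1.8, 1.8) − 0.2·(-25, -14.4, 14.4) = (2.5, 1.08, -1.08)
Step 3: at (2.5, 1.08, -1.08), ∇J = (25, 8.64, -8.64) → (2.5, 1.08, -1.08) − 0.2·(25, 8.64, -8.64) = (-2.5, -0.648, 0.648)
J(-2.5, -0.648, 0.648) = 34.609232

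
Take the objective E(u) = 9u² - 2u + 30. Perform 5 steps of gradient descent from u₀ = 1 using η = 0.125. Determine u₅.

-2.6015625

E′(u) = 18u - 2
u₁ = 1 − 0.125·16 = -1
u₂ = -1 − 0.125·(-20) = 1.5
u₃ = 1.5 − 0.125·25 = -1.625
u₄ = -1.625 − 0.125·(-31.25) = 2.28125
u₅ = 2.28125 − 0.125·39.0625 = -2.6015625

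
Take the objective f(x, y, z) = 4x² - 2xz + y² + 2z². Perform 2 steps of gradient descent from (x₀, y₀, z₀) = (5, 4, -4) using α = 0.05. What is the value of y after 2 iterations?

∇f = (8x - 2z, 2y, -2x + 4z)
(x₁, y₁, z₁) = (5, 4, -4) − 0.05·(48, 8, -26) = (2.6, 3.6, -2.7)
(x₂, y₂, z₂) = (2.6, 3.6, -2.7) − 0.05·(26.2, 7.2, -16) = (1.29, 3.24, -1.9)
y = 3.24

3.24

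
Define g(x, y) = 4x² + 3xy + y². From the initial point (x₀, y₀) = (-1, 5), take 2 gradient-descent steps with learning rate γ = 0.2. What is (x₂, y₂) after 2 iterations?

(-0.72, 3.6)

∇g = (8x + 3y, 3x + 2y)
Step 1: at (-1, 5), ∇g = (7, 7) → (-1, 5) − 0.2·(7, 7) = (-2.4, 3.6)
Step 2: at (-2.4, 3.6), ∇g = (-8.4, 0) → (-2.4, 3.6) − 0.2·(-8.4, 0) = (-0.72, 3.6)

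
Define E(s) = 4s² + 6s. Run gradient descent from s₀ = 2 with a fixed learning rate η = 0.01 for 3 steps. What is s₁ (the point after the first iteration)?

E′(s) = 8s + 6
Step 1: E′(2) = 22; s₁ = 2 − 0.01·22 = 1.78

1.78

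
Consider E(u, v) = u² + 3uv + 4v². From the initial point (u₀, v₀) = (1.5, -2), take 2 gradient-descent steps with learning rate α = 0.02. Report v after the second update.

-1.5804

∇E = (2u + 3v, 3u + 8v)
Step 1: at (1.5, -2), ∇E = (-3, -11.5) → (1.5, -2) − 0.02·(-3, -11.5) = (1.56, -1.77)
Step 2: at (1.56, -1.77), ∇E = (-2.19, -9.48) → (1.56, -1.77) − 0.02·(-2.19, -9.48) = (1.6038, -1.5804)
v = -1.5804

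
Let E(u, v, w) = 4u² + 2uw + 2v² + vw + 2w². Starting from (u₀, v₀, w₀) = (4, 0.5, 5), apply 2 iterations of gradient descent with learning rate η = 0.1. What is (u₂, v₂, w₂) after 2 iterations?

∇E = (8u + 2w, 4v + w, 2u + v + 4w)
Step 1: at (4, 0.5, 5), ∇E = (42, 7, 28.5) → (4, 0.5, 5) − 0.1·(42, 7, 28.5) = (-0.2, -0.2, 2.15)
Step 2: at (-0.2, -0.2, 2.15), ∇E = (2.7, 1.35, 8) → (-0.2, -0.2, 2.15) − 0.1·(2.7, 1.35, 8) = (-0.47, -0.335, 1.35)

(-0.47, -0.335, 1.35)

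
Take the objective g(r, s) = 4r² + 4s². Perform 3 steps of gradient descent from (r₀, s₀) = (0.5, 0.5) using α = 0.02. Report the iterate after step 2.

∇g = (8r, 8s)
Step 1: at (0.5, 0.5), ∇g = (4, 4) → (0.5, 0.5) − 0.02·(4, 4) = (0.42, 0.42)
Step 2: at (0.42, 0.42), ∇g = (3.36, 3.36) → (0.42, 0.42) − 0.02·(3.36, 3.36) = (0.3528, 0.3528)

(0.3528, 0.3528)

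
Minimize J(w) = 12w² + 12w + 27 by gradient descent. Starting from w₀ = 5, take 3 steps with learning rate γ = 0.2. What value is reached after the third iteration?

-302.296

J′(w) = 24w + 12
Step 1: J′(5) = 132; w₁ = 5 − 0.2·132 = -21.4
Step 2: J′(-21.4) = -501.6; w₂ = -21.4 − 0.2·(-501.6) = 78.92
Step 3: J′(78.92) = 1906.08; w₃ = 78.92 − 0.2·1906.08 = -302.296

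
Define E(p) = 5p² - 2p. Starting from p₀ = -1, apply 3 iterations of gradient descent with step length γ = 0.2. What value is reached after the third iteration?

1.4

E′(p) = 10p - 2
Step 1: E′(-1) = -12; p₁ = -1 − 0.2·(-12) = 1.4
Step 2: E′(1.4) = 12; p₂ = 1.4 − 0.2·12 = -1
Step 3: E′(-1) = -12; p₃ = -1 − 0.2·(-12) = 1.4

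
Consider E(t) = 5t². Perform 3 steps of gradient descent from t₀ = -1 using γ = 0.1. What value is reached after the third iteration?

0

E′(t) = 10t
t₁ = -1 − 0.1·(-10) = 0
t₂ = 0 − 0.1·0 = 0
t₃ = 0 − 0.1·0 = 0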